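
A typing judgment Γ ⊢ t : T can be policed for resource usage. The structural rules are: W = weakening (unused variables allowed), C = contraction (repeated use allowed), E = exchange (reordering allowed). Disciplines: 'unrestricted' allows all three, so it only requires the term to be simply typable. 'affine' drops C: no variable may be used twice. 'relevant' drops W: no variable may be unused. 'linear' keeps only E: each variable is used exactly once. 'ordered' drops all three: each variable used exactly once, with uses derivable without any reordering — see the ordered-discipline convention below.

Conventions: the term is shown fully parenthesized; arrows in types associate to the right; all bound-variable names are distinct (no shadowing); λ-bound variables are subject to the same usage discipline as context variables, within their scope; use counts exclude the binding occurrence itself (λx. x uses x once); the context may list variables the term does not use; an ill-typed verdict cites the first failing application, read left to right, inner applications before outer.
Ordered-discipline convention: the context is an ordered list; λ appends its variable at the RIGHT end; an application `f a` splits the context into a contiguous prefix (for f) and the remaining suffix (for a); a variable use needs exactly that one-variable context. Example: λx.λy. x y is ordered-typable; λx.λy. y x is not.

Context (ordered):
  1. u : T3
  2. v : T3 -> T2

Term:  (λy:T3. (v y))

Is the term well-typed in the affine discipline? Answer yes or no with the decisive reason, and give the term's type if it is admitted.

yes — u, v, y: no repeats, contraction unneeded; term : T3 -> T2
counts: u=0, v=1, y (bound)=1
uses in reading order: v, y
typing: the term checks, with type T3 -> T2
all disciplines: ordered ✗; linear ✗; affine ✓; relevant ✗; unrestricted ✓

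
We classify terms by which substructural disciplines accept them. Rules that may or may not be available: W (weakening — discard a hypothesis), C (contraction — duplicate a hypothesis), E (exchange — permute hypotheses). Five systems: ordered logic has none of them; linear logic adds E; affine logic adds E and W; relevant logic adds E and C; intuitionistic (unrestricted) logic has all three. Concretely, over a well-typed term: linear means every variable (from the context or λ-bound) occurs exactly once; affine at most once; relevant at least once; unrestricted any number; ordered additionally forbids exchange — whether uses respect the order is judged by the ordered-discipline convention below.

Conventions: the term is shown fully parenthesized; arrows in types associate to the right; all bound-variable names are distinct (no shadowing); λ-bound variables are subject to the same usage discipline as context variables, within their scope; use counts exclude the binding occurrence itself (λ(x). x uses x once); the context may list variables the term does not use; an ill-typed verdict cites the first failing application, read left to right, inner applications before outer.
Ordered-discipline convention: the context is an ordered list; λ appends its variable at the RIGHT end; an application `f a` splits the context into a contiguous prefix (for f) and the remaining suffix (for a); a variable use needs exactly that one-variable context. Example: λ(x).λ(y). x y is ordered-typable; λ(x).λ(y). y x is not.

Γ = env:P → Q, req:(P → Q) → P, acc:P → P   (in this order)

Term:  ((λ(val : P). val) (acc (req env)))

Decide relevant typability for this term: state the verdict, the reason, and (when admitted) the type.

yes — none of env, req, acc, val goes unused; term : P
use counts: env: 1, req: 1, acc: 1, val [bound]: 1
order of uses: val, acc, req, env
typing: the term checks, with type P
per-discipline verdicts: ordered ✗ · linear ✓ · affine ✓ · relevant ✓ · unrestricted ✓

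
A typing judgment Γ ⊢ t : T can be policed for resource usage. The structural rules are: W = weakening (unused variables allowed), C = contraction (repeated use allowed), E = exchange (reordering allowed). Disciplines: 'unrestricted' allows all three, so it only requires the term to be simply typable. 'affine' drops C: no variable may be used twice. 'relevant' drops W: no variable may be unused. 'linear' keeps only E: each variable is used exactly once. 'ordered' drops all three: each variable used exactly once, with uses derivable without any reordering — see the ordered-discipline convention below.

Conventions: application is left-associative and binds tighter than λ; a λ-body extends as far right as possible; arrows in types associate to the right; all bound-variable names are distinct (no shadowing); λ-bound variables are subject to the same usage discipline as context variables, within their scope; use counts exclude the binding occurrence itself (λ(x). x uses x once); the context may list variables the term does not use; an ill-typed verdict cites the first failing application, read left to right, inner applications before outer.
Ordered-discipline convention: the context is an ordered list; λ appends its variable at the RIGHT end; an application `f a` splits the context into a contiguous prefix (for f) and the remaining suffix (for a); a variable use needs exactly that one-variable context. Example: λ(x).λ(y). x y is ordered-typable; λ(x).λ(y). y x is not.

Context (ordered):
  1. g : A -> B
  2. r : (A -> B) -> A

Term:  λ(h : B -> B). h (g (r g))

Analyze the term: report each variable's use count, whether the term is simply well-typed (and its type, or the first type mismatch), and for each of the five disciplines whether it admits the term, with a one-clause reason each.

variable uses: g: 2×; r: 1×; h [bound]: 1×
use order (left to right): h, g, r, g
typing: well-typed at (B -> B) -> B
ordered: ✗ — needs contraction — g ×2
linear: ✗ — needs contraction — g ×2
affine: ✗ — needs contraction — g ×2
relevant: ✓ — at least one use each (g, r, h)
unrestricted: ✓ — typability at (B -> B) -> B is all that's needed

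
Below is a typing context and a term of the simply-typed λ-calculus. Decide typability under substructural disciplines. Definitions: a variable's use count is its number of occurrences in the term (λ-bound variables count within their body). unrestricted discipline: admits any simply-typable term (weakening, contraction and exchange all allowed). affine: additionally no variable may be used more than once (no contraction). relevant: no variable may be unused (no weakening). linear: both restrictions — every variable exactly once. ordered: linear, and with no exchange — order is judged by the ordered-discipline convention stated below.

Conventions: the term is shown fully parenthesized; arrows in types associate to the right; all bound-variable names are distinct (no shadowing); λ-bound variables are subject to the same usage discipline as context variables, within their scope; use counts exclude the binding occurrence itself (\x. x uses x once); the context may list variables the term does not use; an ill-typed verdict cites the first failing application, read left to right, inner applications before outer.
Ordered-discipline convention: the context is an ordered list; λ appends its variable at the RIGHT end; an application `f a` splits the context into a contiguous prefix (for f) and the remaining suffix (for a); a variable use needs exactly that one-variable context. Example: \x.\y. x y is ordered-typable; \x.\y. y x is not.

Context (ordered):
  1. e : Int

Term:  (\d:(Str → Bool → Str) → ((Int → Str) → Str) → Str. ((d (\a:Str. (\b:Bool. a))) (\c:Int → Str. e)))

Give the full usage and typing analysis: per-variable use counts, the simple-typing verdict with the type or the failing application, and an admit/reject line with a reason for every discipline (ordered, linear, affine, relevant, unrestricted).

usage: e=1, d [bound]=1, a [bound]=1, b [bound]=0, c [bound]=0
use order (left to right): d, a, e
typing: ill-typed: an application expects (Int → Str) → Str but receives (Int → Str) → Int
ordered: ✗, not simply typable
linear: ✗, fails simple typing
affine: ✗, a type mismatch blocks all five
relevant: ✗, the type mismatch rejects it
unrestricted: ✗, not simply typable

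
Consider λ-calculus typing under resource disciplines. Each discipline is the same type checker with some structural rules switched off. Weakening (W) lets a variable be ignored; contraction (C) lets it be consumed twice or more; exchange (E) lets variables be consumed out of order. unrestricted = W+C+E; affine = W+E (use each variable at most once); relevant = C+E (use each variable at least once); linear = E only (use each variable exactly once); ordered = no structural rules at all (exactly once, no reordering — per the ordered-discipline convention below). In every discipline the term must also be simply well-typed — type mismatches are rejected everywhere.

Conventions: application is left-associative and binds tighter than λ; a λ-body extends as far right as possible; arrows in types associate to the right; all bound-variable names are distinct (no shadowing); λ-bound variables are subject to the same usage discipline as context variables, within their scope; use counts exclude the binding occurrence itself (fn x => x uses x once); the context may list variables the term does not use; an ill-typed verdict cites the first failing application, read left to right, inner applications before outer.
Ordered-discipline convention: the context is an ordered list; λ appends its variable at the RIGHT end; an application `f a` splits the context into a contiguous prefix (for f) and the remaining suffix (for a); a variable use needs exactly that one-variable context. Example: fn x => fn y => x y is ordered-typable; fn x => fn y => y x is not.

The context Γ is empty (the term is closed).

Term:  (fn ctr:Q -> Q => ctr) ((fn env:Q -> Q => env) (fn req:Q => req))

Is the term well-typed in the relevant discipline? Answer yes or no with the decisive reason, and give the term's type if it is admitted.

yes — every one of ctr, env, req appears; term : Q -> Q
counts: ctr [bound]=1; env [bound]=1; req [bound]=1
order of uses: ctr, env, req
typing: ✓ — Q -> Q
all disciplines: ordered ✓; linear ✓; affine ✓; relevant ✓; unrestricted ✓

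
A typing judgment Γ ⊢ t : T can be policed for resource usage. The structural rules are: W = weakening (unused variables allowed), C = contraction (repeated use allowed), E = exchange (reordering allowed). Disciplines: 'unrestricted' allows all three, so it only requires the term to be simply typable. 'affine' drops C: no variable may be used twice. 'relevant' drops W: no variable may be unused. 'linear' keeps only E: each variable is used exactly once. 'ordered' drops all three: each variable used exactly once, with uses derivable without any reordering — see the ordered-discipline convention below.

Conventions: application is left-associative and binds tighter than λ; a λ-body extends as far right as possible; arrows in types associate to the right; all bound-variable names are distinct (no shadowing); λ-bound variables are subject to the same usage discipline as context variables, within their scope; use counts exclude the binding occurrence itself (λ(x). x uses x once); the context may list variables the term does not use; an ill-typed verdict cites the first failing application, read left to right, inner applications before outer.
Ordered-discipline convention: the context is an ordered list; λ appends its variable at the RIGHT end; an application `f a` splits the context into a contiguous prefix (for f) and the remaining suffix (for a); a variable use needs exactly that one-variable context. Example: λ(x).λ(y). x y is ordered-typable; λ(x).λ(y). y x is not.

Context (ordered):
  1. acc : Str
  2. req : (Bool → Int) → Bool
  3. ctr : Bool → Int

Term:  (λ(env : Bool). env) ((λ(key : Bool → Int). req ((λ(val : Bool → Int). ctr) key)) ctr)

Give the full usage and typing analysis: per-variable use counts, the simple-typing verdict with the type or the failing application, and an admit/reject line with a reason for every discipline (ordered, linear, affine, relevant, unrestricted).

use counts: acc: 0; req: 1; ctr: 2; env (bound): 1; key (bound): 1; val (bound): 0
uses in reading order: env, req, ctr, key, ctr
typing: the term checks, with type Bool
ordered ✗ (repeated use of ctr ×2; acc, val never used (weakening))
linear ✗ (repeated use of ctr ×2; acc, val never used (weakening))
affine ✗ (repeated use of ctr ×2)
relevant ✗ (acc, val never used (weakening))
unrestricted ✓ (type-checks (Bool) and nothing is barred)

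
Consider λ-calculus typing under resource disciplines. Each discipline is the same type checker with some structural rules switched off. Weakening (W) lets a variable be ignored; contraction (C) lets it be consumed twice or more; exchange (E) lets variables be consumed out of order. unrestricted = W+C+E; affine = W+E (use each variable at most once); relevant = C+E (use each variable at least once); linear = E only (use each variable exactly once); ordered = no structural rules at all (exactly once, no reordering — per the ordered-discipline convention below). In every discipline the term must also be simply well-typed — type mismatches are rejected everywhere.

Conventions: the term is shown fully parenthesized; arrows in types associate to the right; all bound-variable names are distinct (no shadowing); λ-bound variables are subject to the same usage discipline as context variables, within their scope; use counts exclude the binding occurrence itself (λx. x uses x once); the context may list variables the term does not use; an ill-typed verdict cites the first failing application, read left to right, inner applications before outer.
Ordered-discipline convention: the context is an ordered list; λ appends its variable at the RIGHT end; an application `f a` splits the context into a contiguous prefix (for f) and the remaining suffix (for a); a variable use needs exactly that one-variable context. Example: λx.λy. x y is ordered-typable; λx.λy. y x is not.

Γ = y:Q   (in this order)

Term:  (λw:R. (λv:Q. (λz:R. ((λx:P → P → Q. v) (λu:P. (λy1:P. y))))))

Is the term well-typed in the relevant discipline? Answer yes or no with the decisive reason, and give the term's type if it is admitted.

no — unused: w, z, x, u, y1 — weakening required
variable uses: y: 1, w [bound]: 0, v [bound]: 1, z [bound]: 0, x [bound]: 0, u [bound]: 0, y1 [bound]: 0
uses in reading order: v, y
typing: ✓ — R → Q → R → Q
summary: ordered ✗, linear ✗, affine ✓, relevant ✗, unrestricted ✓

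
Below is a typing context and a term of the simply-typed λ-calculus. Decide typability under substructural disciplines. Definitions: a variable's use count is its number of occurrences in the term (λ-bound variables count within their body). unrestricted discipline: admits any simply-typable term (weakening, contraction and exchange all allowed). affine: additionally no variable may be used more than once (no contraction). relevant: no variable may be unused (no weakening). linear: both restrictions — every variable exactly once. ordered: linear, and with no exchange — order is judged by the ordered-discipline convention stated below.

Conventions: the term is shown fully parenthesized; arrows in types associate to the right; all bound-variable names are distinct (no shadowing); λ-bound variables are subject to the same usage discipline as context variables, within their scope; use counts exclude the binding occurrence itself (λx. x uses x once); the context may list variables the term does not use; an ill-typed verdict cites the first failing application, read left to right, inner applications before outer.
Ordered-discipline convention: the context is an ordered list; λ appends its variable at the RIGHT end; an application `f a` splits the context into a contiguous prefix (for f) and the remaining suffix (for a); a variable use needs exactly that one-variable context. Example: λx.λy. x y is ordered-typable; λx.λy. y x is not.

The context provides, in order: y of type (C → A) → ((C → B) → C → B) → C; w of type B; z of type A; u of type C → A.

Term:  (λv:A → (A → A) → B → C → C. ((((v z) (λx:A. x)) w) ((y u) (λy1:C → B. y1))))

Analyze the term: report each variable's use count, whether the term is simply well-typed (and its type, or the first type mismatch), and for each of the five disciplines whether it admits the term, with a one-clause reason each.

variable uses: y: 1; w: 1; z: 1; u: 1; v [bound]: 1; x [bound]: 1; y1 [bound]: 1
use order (left to right): v, z, x, w, y, u, y1
typing: the term checks, with type (A → (A → A) → B → C → C) → C
ordered: ✗ — needs exchange: uses follow v, z, x, w, y, u, y1
linear: ✓ — y, w, z, u, v, x, y1: one use apiece
affine: ✓ — y, w, z, u, v, x, y1: no repeats, contraction unneeded
relevant: ✓ — y, w, z, u, v, x, y1: all used, weakening unneeded
unrestricted: ✓ — type-checks ((A → (A → A) → B → C → C) → C) and nothing is barred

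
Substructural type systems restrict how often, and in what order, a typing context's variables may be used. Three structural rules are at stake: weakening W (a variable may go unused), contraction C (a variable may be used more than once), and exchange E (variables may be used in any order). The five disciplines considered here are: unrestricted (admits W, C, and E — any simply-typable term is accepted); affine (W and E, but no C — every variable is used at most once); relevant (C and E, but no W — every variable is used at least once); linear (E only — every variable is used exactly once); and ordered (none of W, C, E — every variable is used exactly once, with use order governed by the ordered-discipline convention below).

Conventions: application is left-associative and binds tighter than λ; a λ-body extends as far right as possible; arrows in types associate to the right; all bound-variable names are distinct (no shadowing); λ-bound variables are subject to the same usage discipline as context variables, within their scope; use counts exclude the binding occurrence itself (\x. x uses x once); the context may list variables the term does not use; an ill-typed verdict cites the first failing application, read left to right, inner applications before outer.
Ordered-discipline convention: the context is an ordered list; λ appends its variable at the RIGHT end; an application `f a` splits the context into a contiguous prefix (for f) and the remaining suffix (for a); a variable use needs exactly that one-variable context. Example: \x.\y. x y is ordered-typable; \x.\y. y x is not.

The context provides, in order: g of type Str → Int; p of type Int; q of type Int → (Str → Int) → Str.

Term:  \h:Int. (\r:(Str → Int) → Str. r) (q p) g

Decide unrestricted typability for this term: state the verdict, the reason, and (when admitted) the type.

yes — typability at Int → Str is all that's needed; term : Int → Str
variable uses: g: 1, p: 1, q: 1, h [bound]: 0, r [bound]: 1
left-to-right use order: r, q, p, g
typing: well-typed at Int → Str
across the five disciplines: ordered ✗ · linear ✗ · affine ✓ · relevant ✗ · unrestricted ✓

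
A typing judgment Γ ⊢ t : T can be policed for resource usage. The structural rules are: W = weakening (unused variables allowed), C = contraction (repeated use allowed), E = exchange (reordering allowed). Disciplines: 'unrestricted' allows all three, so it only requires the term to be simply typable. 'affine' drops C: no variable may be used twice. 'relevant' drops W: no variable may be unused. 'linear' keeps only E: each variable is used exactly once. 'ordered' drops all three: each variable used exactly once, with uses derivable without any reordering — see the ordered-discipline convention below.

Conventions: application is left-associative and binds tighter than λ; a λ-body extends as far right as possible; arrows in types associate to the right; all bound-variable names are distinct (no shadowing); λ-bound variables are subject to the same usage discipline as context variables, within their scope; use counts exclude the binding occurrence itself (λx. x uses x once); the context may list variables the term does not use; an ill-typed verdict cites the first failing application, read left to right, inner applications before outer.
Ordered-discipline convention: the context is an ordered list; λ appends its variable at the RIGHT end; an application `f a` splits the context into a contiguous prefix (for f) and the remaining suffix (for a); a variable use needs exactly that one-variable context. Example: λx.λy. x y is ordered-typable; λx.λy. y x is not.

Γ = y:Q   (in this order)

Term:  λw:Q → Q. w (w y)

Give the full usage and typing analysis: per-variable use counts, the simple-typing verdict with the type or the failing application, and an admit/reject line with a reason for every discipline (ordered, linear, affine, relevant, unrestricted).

usage: y ×1; w [bound] ×2
use order (left to right): w, w, y
typing: well-typed — term : (Q → Q) → Q
ordered: ✗, needs contraction — w ×2
linear: ✗, needs contraction — w ×2
affine: ✗, needs contraction — w ×2
relevant: ✓, y, w: all used, weakening unneeded
unrestricted: ✓, well-typed at (Q → Q) → Q; no restrictions here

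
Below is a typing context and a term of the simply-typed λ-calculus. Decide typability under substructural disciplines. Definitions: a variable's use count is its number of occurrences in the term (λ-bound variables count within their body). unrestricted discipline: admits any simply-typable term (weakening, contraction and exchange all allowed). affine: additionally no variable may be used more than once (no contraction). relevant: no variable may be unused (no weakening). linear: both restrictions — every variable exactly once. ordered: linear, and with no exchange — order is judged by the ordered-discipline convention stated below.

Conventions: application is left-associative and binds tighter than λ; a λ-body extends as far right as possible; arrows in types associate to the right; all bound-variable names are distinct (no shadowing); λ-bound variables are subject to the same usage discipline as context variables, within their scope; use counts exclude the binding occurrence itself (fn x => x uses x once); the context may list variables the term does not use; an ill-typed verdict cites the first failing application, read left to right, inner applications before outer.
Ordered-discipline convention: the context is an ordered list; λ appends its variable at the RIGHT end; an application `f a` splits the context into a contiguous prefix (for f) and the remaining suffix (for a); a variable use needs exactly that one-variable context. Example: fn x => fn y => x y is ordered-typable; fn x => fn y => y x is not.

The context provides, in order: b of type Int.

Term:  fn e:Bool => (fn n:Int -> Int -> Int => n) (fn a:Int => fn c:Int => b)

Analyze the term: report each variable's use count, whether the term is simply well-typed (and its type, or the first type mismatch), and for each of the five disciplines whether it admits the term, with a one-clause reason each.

variable uses: b=1; e (λ-bound)=0; n (λ-bound)=1; a (λ-bound)=0; c (λ-bound)=0
left-to-right use order: n, b
typing: the term checks, with type Bool -> Int -> Int -> Int
ordered: ✗ — needs weakening: e, a, c unused
linear: ✗ — needs weakening: e, a, c unused
affine: ✓ — b, e, n, a, c: no repeats, contraction unneeded
relevant: ✗ — needs weakening: e, a, c unused
unrestricted: ✓ — simply typable at Bool -> Int -> Int -> Int; W, C, E all held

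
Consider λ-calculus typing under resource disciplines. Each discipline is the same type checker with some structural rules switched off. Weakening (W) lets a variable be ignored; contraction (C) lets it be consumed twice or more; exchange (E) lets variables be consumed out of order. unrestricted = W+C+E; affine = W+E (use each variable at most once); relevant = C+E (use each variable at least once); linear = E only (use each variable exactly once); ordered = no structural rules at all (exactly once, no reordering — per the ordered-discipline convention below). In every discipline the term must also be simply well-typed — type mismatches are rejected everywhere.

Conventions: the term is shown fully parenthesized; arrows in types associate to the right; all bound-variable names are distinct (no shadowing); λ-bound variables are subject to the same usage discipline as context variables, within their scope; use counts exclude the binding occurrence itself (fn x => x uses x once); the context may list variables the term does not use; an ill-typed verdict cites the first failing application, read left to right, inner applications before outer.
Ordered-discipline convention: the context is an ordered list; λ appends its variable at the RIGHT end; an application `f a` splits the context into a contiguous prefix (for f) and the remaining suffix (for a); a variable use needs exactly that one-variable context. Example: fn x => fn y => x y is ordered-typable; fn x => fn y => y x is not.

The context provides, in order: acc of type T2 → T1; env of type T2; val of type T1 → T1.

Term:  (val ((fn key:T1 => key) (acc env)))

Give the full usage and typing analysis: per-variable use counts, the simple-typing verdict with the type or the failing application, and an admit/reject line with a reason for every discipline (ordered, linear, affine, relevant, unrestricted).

variable uses: acc: 1×, env: 1×, val: 1×, key (λ-bound): 1×
left-to-right use order: val, key, acc, env
typing: the term checks, with type T1
ordered: ✗ — needs exchange: uses follow val, key, acc, env
linear: ✓ — exactly-once usage across acc, env, val, key
affine: ✓ — acc, env, val, key: no repeats, contraction unneeded
relevant: ✓ — at least one use each (acc, env, val, key)
unrestricted: ✓ — well-typed at T1; no restrictions here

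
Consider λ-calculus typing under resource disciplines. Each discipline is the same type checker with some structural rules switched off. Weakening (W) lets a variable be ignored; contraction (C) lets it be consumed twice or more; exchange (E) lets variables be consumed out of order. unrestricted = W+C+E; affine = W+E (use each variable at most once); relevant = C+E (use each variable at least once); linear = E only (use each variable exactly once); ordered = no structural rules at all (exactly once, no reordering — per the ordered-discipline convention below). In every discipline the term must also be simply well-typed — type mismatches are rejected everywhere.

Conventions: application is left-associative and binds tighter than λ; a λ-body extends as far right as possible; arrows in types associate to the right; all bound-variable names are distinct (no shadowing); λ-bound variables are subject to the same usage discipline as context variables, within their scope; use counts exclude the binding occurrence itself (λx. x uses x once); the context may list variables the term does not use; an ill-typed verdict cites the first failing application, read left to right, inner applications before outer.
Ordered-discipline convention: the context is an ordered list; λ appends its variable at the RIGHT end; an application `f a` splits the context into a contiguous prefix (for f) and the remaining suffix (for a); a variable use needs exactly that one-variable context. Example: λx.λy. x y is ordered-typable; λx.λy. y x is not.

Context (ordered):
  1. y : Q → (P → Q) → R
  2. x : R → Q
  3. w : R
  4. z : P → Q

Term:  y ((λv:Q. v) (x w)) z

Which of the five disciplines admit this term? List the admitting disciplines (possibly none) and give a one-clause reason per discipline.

accepted by: ordered, linear, affine, relevant, unrestricted
use counts: y ×1, x ×1, w ×1, z ×1, v (λ-bound) ×1
use order (left to right): y, v, x, w, z
typing: the term checks, with type R
ordered: ✓ — y, x, w, z, v: once each, no exchange needed
linear: ✓ — single use per variable (y, x, w, z, v)
affine: ✓ — none of y, x, w, z, v used more than once
relevant: ✓ — at least one use each (y, x, w, z, v)
unrestricted: ✓ — well-typed at R; no restrictions here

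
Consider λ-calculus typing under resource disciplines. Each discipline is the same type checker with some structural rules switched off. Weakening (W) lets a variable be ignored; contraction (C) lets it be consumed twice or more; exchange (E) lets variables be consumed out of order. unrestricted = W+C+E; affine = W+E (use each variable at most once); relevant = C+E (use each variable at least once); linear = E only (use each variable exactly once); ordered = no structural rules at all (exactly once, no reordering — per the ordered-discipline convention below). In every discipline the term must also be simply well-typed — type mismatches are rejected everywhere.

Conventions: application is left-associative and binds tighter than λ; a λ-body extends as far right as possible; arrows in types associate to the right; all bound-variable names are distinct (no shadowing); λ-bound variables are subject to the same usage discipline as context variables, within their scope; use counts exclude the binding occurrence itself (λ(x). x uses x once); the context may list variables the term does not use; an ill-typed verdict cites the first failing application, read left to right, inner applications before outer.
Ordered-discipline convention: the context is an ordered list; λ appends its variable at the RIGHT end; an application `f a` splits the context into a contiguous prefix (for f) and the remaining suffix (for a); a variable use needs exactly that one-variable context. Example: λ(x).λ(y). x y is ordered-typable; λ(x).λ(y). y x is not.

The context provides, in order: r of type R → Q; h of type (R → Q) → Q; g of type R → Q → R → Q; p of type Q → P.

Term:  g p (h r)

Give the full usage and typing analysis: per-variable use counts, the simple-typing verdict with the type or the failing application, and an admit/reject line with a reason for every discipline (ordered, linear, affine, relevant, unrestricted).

counts: r: 1, h: 1, g: 1, p: 1
uses in reading order: g, p, h, r
typing: ill-typed: argument of type Q → P where R is required
ordered: ✗, not simply typable
linear: ✗, fails simple typing
affine: ✗, a type mismatch blocks all five
relevant: ✗, the type mismatch rejects it
unrestricted: ✗, not simply typable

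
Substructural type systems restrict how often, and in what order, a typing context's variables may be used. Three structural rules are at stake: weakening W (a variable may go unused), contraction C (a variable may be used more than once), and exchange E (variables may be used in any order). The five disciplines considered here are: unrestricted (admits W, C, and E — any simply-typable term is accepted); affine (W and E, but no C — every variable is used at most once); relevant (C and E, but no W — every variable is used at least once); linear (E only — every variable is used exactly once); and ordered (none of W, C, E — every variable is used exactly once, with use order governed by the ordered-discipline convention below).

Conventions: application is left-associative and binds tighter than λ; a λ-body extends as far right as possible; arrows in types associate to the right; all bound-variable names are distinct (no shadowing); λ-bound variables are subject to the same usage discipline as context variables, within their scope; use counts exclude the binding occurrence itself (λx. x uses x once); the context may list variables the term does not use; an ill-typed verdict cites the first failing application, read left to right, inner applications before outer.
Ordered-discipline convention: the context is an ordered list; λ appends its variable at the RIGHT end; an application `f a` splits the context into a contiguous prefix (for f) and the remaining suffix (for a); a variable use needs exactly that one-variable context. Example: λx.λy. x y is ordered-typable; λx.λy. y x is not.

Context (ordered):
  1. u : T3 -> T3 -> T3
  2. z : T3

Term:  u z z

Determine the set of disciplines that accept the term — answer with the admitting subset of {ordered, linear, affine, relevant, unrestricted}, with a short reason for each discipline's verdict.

admitted by: relevant, unrestricted
variable uses: u=1; z=2
use order (left to right): u, z, z
typing: ✓ — T3
ordered: ✗, z ×2 used more than once (contraction)
linear: ✗, z ×2 used more than once (contraction)
affine: ✗, z ×2 used more than once (contraction)
relevant: ✓, none of u, z goes unused
unrestricted: ✓, well-typed at T3; no restrictions here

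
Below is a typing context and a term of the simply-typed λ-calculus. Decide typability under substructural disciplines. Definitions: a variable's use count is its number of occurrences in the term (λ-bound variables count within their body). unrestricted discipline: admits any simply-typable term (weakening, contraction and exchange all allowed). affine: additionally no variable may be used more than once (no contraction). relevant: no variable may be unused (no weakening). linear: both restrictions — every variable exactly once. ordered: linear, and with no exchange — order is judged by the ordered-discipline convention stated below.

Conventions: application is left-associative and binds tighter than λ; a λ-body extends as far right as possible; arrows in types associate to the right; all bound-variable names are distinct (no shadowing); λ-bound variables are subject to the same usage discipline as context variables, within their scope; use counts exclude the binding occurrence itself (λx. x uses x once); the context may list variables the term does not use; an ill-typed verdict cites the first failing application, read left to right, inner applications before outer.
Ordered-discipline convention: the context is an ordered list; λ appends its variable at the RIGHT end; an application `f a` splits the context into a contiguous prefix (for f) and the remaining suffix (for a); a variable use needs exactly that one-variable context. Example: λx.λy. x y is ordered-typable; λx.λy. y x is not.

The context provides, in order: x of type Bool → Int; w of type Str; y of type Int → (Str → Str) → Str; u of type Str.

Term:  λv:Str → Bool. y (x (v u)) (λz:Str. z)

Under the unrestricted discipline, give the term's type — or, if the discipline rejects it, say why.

term : (Str → Bool) → Str
use counts: x: 1×, w: 0×, y: 1×, u: 1×, v [bound]: 1×, z [bound]: 1×
order of uses: y, x, v, u, z
typing: well-typed at (Str → Bool) → Str
all disciplines: ordered ✗ | linear ✗ | affine ✓ | relevant ✗ | unrestricted ✓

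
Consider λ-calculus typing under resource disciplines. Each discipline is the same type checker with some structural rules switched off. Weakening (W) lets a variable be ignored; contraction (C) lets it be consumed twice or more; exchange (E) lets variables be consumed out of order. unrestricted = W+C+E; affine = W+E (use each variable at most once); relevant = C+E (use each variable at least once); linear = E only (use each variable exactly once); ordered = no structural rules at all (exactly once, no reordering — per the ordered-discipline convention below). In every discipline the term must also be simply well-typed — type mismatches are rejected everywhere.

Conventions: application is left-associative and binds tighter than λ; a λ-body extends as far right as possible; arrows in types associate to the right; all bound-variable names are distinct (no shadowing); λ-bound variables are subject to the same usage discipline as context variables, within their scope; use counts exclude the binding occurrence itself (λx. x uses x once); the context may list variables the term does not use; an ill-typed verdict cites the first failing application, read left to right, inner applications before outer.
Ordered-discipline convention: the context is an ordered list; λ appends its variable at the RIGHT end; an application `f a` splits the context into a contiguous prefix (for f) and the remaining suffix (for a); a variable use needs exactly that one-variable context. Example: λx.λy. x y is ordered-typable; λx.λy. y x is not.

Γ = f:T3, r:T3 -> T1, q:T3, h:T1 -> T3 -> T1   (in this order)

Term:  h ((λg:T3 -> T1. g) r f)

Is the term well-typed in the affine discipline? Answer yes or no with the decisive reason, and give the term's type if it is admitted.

yes — none of f, r, q, h, g used more than once; term : T3 -> T1
use counts: f ×1; r ×1; q ×0; h ×1; g (bound) ×1
order of uses: h, g, r, f
typing: well-typed at T3 -> T1
across the five disciplines: ordered ✗ | linear ✗ | affine ✓ | relevant ✗ | unrestricted ✓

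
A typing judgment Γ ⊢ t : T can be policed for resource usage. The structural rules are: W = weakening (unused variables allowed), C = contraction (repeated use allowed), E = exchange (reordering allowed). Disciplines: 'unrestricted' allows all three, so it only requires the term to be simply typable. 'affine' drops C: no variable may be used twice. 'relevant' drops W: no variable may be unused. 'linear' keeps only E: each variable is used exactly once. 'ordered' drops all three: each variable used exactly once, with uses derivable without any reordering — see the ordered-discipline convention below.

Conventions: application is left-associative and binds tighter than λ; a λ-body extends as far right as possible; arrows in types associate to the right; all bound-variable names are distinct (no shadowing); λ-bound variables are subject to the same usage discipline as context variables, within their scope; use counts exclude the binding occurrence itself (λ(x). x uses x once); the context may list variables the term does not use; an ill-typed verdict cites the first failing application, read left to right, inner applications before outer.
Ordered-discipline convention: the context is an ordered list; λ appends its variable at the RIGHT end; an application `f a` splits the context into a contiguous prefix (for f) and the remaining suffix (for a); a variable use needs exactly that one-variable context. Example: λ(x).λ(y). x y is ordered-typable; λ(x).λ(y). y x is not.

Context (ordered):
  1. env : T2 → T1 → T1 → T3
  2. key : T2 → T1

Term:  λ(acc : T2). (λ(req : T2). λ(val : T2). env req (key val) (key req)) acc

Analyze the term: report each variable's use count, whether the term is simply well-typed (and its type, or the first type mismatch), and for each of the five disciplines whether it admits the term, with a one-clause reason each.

variable uses: env: 1, key: 2, acc [bound]: 1, req [bound]: 2, val [bound]: 1
use order (left to right): env, req, key, val, key, req, acc
typing: well-typed — term : T2 → T2 → T3
ordered ✗ (key ×2, req ×2 used more than once (contraction))
linear ✗ (key ×2, req ×2 used more than once (contraction))
affine ✗ (key ×2, req ×2 used more than once (contraction))
relevant ✓ (at least one use each (env, key, acc, req, val))
unrestricted ✓ (well-typed at T2 → T2 → T3; no restrictions here)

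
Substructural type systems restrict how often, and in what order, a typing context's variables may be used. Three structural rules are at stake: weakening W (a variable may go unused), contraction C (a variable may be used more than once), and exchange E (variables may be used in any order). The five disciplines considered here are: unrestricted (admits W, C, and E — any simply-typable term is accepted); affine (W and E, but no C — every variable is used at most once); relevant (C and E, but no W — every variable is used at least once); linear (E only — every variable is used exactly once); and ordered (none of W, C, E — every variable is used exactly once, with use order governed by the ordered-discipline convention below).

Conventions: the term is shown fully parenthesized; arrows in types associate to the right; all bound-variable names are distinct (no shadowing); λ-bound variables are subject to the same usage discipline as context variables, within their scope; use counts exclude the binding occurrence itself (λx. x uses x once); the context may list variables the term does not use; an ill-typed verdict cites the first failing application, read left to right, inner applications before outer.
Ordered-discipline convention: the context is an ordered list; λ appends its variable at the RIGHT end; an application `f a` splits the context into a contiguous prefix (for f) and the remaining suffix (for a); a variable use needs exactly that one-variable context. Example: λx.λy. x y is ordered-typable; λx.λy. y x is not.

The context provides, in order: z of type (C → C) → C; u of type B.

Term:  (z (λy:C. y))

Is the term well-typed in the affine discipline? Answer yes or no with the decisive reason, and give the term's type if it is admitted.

yes — z, u, y: no repeats, contraction unneeded; term : C
use counts: z: 1×; u: 0×; y (bound): 1×
use order (left to right): z, y
typing: ✓ — C
all disciplines: ordered ✗ · linear ✗ · affine ✓ · relevant ✗ · unrestricted ✓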